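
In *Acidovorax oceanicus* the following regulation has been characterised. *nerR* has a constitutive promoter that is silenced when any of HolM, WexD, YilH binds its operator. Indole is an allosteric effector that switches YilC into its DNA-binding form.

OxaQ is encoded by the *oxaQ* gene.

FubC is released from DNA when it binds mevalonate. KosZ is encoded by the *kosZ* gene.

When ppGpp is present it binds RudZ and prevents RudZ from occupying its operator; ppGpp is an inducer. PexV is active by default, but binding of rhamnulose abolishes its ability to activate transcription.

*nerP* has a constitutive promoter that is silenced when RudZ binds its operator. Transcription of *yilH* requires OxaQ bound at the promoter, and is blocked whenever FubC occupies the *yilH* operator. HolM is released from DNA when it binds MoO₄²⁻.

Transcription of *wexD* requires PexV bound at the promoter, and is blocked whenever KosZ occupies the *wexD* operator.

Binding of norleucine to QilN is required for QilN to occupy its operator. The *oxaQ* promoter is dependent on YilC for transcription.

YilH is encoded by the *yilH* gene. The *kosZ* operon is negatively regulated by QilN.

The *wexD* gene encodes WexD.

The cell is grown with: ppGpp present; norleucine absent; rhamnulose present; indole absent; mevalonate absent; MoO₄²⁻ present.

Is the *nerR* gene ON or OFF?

MoO₄²⁻ is present, so HolM is inactive.
Rhamnulose is present, so PexV is inactive.
Norleucine is absent, so QilN is inactive.
With no repressor bound, *kosZ* is transcribed.
So KosZ is produced and active.
With repressor KosZ bound, *wexD* is not transcribed.
So WexD is not produced.
Mevalonate is absent, so FubC is active.
Indole is absent, so YilC is inactive.
Required activator YilC is absent, so *oxaQ* is not transcribed.
So OxaQ is not produced.
With repressor FubC bound, *yilH* is not transcribed.
So YilH is not produced.
With no repressor bound, *nerR* is transcribed.

ON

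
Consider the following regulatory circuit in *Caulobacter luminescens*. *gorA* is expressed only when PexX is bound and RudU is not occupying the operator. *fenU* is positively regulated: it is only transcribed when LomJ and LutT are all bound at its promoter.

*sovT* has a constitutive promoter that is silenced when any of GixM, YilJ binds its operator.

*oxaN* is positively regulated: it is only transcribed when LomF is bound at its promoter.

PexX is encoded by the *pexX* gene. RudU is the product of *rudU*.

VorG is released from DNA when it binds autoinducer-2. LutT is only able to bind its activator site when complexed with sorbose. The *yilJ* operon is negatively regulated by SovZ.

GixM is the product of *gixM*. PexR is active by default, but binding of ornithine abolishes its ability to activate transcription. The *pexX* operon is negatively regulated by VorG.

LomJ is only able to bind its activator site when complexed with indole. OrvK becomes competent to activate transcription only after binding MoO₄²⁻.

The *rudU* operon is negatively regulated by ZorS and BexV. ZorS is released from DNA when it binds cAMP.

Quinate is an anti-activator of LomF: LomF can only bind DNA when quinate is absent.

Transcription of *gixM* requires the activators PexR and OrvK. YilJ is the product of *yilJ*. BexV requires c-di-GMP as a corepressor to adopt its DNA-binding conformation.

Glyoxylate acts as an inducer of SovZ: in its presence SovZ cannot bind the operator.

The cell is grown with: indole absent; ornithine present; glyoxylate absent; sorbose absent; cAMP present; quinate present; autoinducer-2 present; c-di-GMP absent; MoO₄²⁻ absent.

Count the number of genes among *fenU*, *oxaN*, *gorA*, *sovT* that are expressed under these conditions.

Indole is absent, so LomJ is inactive.
Sorbose is absent, so LutT is inactive.
Required activator LomJ is absent, so *fenU* is not transcribed.
→ *fenU* is OFF.
Quinate is present, so LomF is inactive.
Required activator LomF is absent, so *oxaN* is not transcribed.
→ *oxaN* is OFF.
cAMP is present, so ZorS is inactive.
c-di-GMP is absent, so BexV is inactive.
With no repressor bound, *rudU* is transcribed.
So RudU is produced and active.
Autoinducer-2 is present, so VorG is inactive.
With no repressor bound, *pexX* is transcribed.
So PexX is produced and active.
With repressor RudU bound, *gorA* is not transcribed.
→ *gorA* is OFF.
Ornithine is present, so PexR is inactive.
MoO₄²⁻ is absent, so OrvK is inactive.
Required activator PexR is absent, so *gixM* is not transcribed.
So GixM is not produced.
Glyoxylate is absent, so SovZ is active.
With repressor SovZ bound, *yilJ* is not transcribed.
So YilJ is not produced.
With no repressor bound, *sovT* is transcribed.
→ *sovT* is ON.
1 of the 4 genes is transcribed.

1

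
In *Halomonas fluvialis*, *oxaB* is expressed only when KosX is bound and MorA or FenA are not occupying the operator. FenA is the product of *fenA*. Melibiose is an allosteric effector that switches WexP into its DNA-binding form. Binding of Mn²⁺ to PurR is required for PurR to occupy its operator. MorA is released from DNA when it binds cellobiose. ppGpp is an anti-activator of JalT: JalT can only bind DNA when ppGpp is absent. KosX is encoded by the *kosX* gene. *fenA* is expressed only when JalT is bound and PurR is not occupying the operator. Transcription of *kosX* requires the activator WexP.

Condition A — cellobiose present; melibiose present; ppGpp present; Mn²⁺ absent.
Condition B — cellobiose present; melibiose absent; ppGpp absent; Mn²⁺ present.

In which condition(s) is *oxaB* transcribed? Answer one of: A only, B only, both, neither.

Condition A:
Cellobiose is present, so MorA is inactive.
Melibiose is present, so WexP is active.
No repressor is bound and WexP is active, so *kosX* is transcribed.
So KosX is produced and active.
ppGpp is present, so JalT is inactive.
Mn²⁺ is absent, so PurR is inactive.
Required activator JalT is absent, so *fenA* is not transcribed.
So FenA is not produced.
No repressor is bound and KosX is active, so *oxaB* is transcribed.
→ *oxaB* is ON in A.
Condition B:
Cellobiose is present, so MorA is inactive.
Melibiose is absent, so WexP is inactive.
Required activator WexP is absent, so *kosX* is not transcribed.
So KosX is not produced.
ppGpp is absent, so JalT is active.
Mn²⁺ is present, so PurR is active.
With repressor PurR bound, *fenA* is not transcribed.
So FenA is not produced.
Required activator KosX is absent, so *oxaB* is not transcribed.
→ *oxaB* is OFF in B.

A only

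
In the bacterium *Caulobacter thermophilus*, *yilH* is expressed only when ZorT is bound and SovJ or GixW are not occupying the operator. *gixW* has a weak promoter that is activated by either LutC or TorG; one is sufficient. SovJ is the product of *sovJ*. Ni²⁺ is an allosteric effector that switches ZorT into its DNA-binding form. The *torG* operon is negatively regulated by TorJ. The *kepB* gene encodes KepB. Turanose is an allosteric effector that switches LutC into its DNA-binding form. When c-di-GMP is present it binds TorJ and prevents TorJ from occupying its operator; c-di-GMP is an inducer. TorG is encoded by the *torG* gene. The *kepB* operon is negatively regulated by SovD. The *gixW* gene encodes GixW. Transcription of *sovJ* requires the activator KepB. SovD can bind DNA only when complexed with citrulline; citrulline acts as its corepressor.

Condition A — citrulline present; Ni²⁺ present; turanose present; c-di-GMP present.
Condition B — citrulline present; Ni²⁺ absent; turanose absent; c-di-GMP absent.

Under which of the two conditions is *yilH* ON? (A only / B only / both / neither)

Condition A:
Citrulline is present, so SovD is active.
With repressor SovD bound, *kepB* is not transcribed.
So KepB is not produced.
Required activator KepB is absent, so *sovJ* is not transcribed.
So SovJ is not produced.
Ni²⁺ is present, so ZorT is active.
Turanose is present, so LutC is active.
c-di-GMP is present, so TorJ is inactive.
With no repressor bound, *torG* is transcribed.
So TorG is produced and active.
Activator LutC is present, so *gixW* is transcribed.
So GixW is produced and active.
With repressor GixW bound, *yilH* is not transcribed.
→ *yilH* is OFF in A.
Condition B:
Citrulline is present, so SovD is active.
With repressor SovD bound, *kepB* is not transcribed.
So KepB is not produced.
Required activator KepB is absent, so *sovJ* is not transcribed.
So SovJ is not produced.
Ni²⁺ is absent, so ZorT is inactive.
Turanose is absent, so LutC is inactive.
c-di-GMP is absent, so TorJ is active.
With repressor TorJ bound, *torG* is not transcribed.
So TorG is not produced.
No activator is available at the *gixW* promoter, so *gixW* is not transcribed.
So GixW is not produced.
Required activator ZorT is absent, so *yilH* is not transcribed.
→ *yilH* is OFF in B.

neither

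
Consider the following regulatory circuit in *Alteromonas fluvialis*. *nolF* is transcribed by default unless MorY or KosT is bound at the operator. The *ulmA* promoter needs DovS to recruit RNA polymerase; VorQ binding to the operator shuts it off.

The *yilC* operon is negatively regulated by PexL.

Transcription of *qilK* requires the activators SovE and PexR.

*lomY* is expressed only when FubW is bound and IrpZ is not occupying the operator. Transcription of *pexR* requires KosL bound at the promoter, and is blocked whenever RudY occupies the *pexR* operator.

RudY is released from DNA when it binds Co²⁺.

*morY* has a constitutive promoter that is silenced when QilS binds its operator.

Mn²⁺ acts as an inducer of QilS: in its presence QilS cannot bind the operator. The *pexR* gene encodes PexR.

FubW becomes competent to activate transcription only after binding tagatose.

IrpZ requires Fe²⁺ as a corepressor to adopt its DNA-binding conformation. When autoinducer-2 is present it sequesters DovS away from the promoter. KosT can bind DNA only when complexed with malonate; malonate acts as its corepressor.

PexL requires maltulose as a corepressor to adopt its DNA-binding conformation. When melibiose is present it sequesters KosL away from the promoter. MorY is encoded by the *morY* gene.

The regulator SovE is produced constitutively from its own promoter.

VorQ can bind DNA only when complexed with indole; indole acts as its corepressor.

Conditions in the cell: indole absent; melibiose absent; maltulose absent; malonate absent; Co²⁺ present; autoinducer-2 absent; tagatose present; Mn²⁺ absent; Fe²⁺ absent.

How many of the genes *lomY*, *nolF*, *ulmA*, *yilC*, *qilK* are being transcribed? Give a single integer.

5

Fe²⁺ is absent, so IrpZ is inactive.
Tagatose is present, so FubW is active.
No repressor is bound and FubW is active, so *lomY* is transcribed.
→ *lomY* is ON.
Mn²⁺ is absent, so QilS is active.
With repressor QilS bound, *morY* is not transcribed.
So MorY is not produced.
Malonate is absent, so KosT is inactive.
With no repressor bound, *nolF* is transcribed.
→ *nolF* is ON.
Indole is absent, so VorQ is inactive.
Autoinducer-2 is absent, so DovS is active.
No repressor is bound and DovS is active, so *ulmA* is transcribed.
→ *ulmA* is ON.
Maltulose is absent, so PexL is inactive.
With no repressor bound, *yilC* is transcribed.
→ *yilC* is ON.
SovE is produced constitutively and is active.
Co²⁺ is present, so RudY is inactive.
Melibiose is absent, so KosL is active.
No repressor is bound and KosL is active, so *pexR* is transcribed.
So PexR is produced and active.
No repressor is bound and SovE and PexR are active, so *qilK* is transcribed.
→ *qilK* is ON.
5 of the 5 genes are transcribed.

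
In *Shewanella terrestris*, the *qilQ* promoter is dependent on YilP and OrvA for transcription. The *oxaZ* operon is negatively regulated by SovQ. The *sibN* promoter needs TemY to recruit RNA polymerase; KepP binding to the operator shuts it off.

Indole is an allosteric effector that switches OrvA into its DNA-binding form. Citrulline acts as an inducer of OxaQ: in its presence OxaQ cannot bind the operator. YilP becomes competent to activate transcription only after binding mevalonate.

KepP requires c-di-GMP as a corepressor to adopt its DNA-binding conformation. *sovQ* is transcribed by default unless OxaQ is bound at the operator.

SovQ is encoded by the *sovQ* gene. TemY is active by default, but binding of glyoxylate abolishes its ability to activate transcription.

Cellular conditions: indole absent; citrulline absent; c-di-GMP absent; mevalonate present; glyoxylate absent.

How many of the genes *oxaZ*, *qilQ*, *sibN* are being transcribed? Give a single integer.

Citrulline is absent, so OxaQ is active.
With repressor OxaQ bound, *sovQ* is not transcribed.
So SovQ is not produced.
With no repressor bound, *oxaZ* is transcribed.
→ *oxaZ* is ON.
Mevalonate is present, so YilP is active.
Indole is absent, so OrvA is inactive.
Required activator OrvA is absent, so *qilQ* is not transcribed.
→ *qilQ* is OFF.
Glyoxylate is absent, so TemY is active.
c-di-GMP is absent, so KepP is inactive.
No repressor is bound and TemY is active, so *sibN* is transcribed.
→ *sibN* is ON.
2 of the 3 genes are transcribed.

2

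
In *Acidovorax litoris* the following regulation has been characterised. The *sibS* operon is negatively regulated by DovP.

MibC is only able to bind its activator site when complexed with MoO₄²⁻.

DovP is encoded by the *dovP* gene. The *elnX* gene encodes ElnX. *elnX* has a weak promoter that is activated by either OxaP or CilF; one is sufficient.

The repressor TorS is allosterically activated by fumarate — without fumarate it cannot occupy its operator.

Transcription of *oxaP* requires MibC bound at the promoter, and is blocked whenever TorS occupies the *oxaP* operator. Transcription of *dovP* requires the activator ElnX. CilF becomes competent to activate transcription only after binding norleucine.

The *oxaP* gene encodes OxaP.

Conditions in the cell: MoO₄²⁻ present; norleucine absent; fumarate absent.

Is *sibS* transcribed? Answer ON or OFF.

OFF

Fumarate is absent, so TorS is inactive.
MoO₄²⁻ is present, so MibC is active.
No repressor is bound and MibC is active, so *oxaP* is transcribed.
So OxaP is produced and active.
Norleucine is absent, so CilF is inactive.
Activator OxaP is present, so *elnX* is transcribed.
So ElnX is produced and active.
No repressor is bound and ElnX is active, so *dovP* is transcribed.
So DovP is produced and active.
With repressor DovP bound, *sibS* is not transcribed.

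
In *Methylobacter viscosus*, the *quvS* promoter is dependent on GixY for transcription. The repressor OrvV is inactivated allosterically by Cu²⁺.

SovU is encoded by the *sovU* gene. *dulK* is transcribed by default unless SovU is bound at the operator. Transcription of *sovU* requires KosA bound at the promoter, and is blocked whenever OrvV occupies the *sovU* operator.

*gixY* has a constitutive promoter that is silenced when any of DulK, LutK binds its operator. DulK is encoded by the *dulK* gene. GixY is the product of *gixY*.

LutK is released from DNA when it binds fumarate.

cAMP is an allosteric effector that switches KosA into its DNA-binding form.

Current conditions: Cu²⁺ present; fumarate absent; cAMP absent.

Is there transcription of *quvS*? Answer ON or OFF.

cAMP is absent, so KosA is inactive.
Cu²⁺ is present, so OrvV is inactive.
Required activator KosA is absent, so *sovU* is not transcribed.
So SovU is not produced.
With no repressor bound, *dulK* is transcribed.
So DulK is produced and active.
Fumarate is absent, so LutK is active.
With repressor DulK bound, *gixY* is not transcribed.
So GixY is not produced.
Required activator GixY is absent, so *quvS* is not transcribed.

OFF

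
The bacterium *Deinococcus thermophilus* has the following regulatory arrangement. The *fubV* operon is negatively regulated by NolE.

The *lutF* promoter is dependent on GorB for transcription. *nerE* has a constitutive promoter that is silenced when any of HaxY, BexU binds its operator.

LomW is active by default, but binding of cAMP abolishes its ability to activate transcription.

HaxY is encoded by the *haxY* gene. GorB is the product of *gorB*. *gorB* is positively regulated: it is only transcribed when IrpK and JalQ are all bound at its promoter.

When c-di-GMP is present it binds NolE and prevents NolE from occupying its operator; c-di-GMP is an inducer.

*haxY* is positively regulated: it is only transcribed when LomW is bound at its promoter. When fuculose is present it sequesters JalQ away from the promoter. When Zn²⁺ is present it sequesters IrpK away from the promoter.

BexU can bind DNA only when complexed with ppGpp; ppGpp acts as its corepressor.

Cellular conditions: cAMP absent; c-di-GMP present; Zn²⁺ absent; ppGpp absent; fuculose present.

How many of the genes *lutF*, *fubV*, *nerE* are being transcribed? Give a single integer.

1

Zn²⁺ is absent, so IrpK is active.
Fuculose is present, so JalQ is inactive.
Required activator JalQ is absent, so *gorB* is not transcribed.
So GorB is not produced.
Required activator GorB is absent, so *lutF* is not transcribed.
→ *lutF* is OFF.
c-di-GMP is present, so NolE is inactive.
With no repressor bound, *fubV* is transcribed.
→ *fubV* is ON.
cAMP is absent, so LomW is active.
No repressor is bound and LomW is active, so *haxY* is transcribed.
So HaxY is produced and active.
ppGpp is absent, so BexU is inactive.
With repressor HaxY bound, *nerE* is not transcribed.
→ *nerE* is OFF.
1 of the 3 genes is transcribed.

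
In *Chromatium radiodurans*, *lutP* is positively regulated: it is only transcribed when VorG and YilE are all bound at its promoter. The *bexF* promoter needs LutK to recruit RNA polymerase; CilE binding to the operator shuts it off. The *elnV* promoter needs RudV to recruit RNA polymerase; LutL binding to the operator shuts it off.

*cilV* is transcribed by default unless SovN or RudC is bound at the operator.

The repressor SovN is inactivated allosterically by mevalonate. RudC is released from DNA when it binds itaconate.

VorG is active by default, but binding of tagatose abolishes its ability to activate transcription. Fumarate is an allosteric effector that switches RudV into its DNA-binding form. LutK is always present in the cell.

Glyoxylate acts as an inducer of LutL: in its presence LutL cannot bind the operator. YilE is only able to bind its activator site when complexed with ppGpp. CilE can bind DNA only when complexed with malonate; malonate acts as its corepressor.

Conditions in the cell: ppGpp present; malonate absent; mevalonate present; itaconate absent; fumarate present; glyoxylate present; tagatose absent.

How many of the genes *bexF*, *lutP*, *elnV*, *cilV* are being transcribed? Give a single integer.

LutK is produced constitutively and is active.
Malonate is absent, so CilE is inactive.
No repressor is bound and LutK is active, so *bexF* is transcribed.
→ *bexF* is ON.
Tagatose is absent, so VorG is active.
ppGpp is present, so YilE is active.
No repressor is bound and VorG and YilE are active, so *lutP* is transcribed.
→ *lutP* is ON.
Fumarate is present, so RudV is active.
Glyoxylate is present, so LutL is inactive.
No repressor is bound and RudV is active, so *elnV* is transcribed.
→ *elnV* is ON.
Mevalonate is present, so SovN is inactive.
Itaconate is absent, so RudC is active.
With repressor RudC bound, *cilV* is not transcribed.
→ *cilV* is OFF.
3 of the 4 genes are transcribed.

3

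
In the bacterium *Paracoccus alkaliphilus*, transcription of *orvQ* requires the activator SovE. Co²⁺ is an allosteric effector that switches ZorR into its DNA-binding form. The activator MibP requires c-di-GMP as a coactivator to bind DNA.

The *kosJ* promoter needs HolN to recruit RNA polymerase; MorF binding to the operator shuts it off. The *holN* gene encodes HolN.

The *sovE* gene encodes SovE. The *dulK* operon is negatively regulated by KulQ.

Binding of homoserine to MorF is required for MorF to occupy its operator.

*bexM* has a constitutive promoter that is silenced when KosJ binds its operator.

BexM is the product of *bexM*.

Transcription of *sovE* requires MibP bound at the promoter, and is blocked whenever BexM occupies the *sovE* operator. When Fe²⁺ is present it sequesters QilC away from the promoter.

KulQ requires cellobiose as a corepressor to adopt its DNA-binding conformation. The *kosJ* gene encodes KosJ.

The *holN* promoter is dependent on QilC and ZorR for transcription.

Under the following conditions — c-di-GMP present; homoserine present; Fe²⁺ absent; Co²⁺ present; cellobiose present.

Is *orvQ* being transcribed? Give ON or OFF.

OFF

Fe²⁺ is absent, so QilC is active.
Co²⁺ is present, so ZorR is active.
No repressor is bound and QilC and ZorR are active, so *holN* is transcribed.
So HolN is produced and active.
Homoserine is present, so MorF is active.
With repressor MorF bound, *kosJ* is not transcribed.
So KosJ is not produced.
With no repressor bound, *bexM* is transcribed.
So BexM is produced and active.
c-di-GMP is present, so MibP is active.
With repressor BexM bound, *sovE* is not transcribed.
So SovE is not produced.
Required activator SovE is absent, so *orvQ* is not transcribed.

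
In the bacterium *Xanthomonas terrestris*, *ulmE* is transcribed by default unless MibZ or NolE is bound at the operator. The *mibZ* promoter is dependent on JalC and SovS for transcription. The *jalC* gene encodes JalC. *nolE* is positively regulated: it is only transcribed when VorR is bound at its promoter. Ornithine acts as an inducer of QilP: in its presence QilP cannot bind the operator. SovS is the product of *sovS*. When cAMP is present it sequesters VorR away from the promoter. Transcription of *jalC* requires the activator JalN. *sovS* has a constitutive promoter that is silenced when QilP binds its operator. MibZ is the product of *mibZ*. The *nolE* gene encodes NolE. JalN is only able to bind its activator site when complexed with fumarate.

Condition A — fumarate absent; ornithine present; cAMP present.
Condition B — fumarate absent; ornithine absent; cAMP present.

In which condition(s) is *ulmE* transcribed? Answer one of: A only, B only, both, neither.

Condition A:
Fumarate is absent, so JalN is inactive.
Required activator JalN is absent, so *jalC* is not transcribed.
So JalC is not produced.
Ornithine is present, so QilP is inactive.
With no repressor bound, *sovS* is transcribed.
So SovS is produced and active.
Required activator JalC is absent, so *mibZ* is not transcribed.
So MibZ is not produced.
cAMP is present, so VorR is inactive.
Required activator VorR is absent, so *nolE* is not transcribed.
So NolE is not produced.
With no repressor bound, *ulmE* is transcribed.
→ *ulmE* is ON in A.
Condition B:
Fumarate is absent, so JalN is inactive.
Required activator JalN is absent, so *jalC* is not transcribed.
So JalC is not produced.
Ornithine is absent, so QilP is active.
With repressor QilP bound, *sovS* is not transcribed.
So SovS is not produced.
Required activator JalC is absent, so *mibZ* is not transcribed.
So MibZ is not produced.
cAMP is present, so VorR is inactive.
Required activator VorR is absent, so *nolE* is not transcribed.
So NolE is not produced.
With no repressor bound, *ulmE* is transcribed.
→ *ulmE* is ON in B.

both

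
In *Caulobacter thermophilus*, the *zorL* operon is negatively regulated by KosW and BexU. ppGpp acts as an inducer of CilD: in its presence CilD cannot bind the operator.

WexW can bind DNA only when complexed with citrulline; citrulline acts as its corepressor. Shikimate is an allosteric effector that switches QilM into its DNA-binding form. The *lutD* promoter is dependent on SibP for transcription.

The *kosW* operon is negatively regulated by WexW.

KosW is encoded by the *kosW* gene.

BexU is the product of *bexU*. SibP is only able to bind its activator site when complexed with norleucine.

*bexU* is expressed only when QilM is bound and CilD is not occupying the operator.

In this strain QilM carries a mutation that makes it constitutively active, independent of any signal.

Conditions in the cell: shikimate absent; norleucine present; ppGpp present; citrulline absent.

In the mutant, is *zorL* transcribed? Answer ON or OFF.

OFF

Citrulline is absent, so WexW is inactive.
With no repressor bound, *kosW* is transcribed.
So KosW is produced and active.
ppGpp is present, so CilD is inactive.
QilM is constitutively active in this strain.
No repressor is bound and QilM is active, so *bexU* is transcribed.
So BexU is produced and active.
With repressor KosW bound, *zorL* is not transcribed.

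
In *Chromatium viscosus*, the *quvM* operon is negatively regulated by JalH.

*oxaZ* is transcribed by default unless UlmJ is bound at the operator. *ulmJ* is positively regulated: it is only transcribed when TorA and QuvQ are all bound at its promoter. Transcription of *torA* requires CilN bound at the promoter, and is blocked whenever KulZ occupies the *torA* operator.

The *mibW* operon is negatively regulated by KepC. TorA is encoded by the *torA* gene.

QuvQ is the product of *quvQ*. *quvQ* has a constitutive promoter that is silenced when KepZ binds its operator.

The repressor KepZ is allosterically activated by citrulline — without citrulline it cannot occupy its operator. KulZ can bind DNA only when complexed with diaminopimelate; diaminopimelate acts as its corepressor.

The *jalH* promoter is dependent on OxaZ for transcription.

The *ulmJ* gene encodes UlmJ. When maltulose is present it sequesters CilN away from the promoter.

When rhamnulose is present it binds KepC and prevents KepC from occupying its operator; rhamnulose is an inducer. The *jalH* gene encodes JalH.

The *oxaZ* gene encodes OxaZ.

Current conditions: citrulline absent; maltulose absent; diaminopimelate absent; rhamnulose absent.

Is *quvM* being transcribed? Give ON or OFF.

Diaminopimelate is absent, so KulZ is inactive.
Maltulose is absent, so CilN is active.
No repressor is bound and CilN is active, so *torA* is transcribed.
So TorA is produced and active.
Citrulline is absent, so KepZ is inactive.
With no repressor bound, *quvQ* is transcribed.
So QuvQ is produced and active.
No repressor is bound and TorA and QuvQ are active, so *ulmJ* is transcribed.
So UlmJ is produced and active.
With repressor UlmJ bound, *oxaZ* is not transcribed.
So OxaZ is not produced.
Required activator OxaZ is absent, so *jalH* is not transcribed.
So JalH is not produced.
With no repressor bound, *quvM* is transcribed.

ON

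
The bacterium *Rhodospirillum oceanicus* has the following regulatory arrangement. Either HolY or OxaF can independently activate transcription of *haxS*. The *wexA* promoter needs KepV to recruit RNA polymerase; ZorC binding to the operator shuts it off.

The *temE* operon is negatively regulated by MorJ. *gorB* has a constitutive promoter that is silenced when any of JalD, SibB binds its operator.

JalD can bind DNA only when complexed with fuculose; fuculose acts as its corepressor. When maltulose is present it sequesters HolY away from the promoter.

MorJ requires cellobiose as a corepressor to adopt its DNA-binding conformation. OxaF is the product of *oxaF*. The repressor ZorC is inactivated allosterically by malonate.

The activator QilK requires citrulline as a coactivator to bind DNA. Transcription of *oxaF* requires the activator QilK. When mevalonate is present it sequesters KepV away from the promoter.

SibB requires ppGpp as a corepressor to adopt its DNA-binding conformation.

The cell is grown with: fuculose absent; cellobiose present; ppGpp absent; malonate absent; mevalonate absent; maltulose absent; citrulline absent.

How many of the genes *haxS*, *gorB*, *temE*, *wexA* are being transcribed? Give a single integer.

Maltulose is absent, so HolY is active.
Citrulline is absent, so QilK is inactive.
Required activator QilK is absent, so *oxaF* is not transcribed.
So OxaF is not produced.
Activator HolY is present, so *haxS* is transcribed.
→ *haxS* is ON.
Fuculose is absent, so JalD is inactive.
ppGpp is absent, so SibB is inactive.
With no repressor bound, *gorB* is transcribed.
→ *gorB* is ON.
Cellobiose is present, so MorJ is active.
With repressor MorJ bound, *temE* is not transcribed.
→ *temE* is OFF.
Malonate is absent, so ZorC is active.
Mevalonate is absent, so KepV is active.
With repressor ZorC bound, *wexA* is not transcribed.
→ *wexA* is OFF.
2 of the 4 genes are transcribed.

2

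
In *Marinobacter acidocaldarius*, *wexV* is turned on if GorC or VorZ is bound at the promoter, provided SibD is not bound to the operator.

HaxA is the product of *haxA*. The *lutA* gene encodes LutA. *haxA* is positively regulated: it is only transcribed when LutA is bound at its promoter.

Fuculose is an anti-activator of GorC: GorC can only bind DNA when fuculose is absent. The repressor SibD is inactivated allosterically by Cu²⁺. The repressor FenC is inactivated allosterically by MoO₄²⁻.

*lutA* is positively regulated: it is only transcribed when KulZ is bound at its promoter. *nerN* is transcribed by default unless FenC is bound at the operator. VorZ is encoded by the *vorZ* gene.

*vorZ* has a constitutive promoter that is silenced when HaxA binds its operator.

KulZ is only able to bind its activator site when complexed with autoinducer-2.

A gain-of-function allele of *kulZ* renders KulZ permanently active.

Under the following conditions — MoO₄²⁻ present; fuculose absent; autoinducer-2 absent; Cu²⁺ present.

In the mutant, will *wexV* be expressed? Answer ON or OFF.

Fuculose is absent, so GorC is active.
Cu²⁺ is present, so SibD is inactive.
KulZ is constitutively active in this strain.
No repressor is bound and KulZ is active, so *lutA* is transcribed.
So LutA is produced and active.
No repressor is bound and LutA is active, so *haxA* is transcribed.
So HaxA is produced and active.
With repressor HaxA bound, *vorZ* is not transcribed.
So VorZ is not produced.
Activator GorC is present, so *wexV* is transcribed.

ON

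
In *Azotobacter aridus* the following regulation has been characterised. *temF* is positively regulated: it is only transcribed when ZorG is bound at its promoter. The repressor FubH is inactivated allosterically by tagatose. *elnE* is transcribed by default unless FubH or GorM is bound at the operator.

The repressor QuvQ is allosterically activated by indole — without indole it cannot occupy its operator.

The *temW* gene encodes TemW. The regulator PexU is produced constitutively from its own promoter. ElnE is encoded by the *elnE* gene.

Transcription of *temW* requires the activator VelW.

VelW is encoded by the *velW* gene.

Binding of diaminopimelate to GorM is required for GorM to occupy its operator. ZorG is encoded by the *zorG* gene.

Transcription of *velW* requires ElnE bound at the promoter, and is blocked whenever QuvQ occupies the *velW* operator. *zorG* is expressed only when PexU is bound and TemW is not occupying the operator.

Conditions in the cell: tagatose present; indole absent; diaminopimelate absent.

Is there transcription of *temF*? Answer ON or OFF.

OFF

Tagatose is present, so FubH is inactive.
Diaminopimelate is absent, so GorM is inactive.
With no repressor bound, *elnE* is transcribed.
So ElnE is produced and active.
Indole is absent, so QuvQ is inactive.
No repressor is bound and ElnE is active, so *velW* is transcribed.
So VelW is produced and active.
No repressor is bound and VelW is active, so *temW* is transcribed.
So TemW is produced and active.
PexU is produced constitutively and is active.
With repressor TemW bound, *zorG* is not transcribed.
So ZorG is not produced.
Required activator ZorG is absent, so *temF* is not transcribed.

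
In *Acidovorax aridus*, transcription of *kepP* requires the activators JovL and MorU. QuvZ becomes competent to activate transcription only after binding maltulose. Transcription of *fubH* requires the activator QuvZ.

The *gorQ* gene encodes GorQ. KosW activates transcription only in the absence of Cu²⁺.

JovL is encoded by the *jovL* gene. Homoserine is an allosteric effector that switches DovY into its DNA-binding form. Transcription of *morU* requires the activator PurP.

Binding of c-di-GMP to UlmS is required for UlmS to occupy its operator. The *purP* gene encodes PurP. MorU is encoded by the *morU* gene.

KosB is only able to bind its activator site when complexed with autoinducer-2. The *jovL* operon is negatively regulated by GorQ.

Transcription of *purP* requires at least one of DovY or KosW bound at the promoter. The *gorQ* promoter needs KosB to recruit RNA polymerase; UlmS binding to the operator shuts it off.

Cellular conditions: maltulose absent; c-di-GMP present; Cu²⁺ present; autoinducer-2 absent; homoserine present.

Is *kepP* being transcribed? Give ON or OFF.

ON

c-di-GMP is present, so UlmS is active.
Autoinducer-2 is absent, so KosB is inactive.
With repressor UlmS bound, *gorQ* is not transcribed.
So GorQ is not produced.
With no repressor bound, *jovL* is transcribed.
So JovL is produced and active.
Homoserine is present, so DovY is active.
Cu²⁺ is present, so KosW is inactive.
Activator DovY is present, so *purP* is transcribed.
So PurP is produced and active.
No repressor is bound and PurP is active, so *morU* is transcribed.
So MorU is produced and active.
No repressor is bound and JovL and MorU are active, so *kepP* is transcribed.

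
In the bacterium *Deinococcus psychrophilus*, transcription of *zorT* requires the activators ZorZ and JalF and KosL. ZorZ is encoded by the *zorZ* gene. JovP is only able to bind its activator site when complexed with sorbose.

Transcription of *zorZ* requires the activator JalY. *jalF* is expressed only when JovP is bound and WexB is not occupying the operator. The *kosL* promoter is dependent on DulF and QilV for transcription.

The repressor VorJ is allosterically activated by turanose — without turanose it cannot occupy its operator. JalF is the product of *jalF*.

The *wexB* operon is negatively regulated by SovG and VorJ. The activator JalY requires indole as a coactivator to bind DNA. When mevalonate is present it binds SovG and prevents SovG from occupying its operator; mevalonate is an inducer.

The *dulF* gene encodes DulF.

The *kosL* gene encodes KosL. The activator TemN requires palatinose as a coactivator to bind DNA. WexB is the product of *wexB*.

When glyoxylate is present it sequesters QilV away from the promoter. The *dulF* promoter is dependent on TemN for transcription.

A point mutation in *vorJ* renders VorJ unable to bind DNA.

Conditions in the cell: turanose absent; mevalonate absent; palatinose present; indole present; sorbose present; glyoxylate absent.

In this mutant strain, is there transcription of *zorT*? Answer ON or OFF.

ON

Indole is present, so JalY is active.
No repressor is bound and JalY is active, so *zorZ* is transcribed.
So ZorZ is produced and active.
Sorbose is present, so JovP is active.
Mevalonate is absent, so SovG is active.
VorJ is non-functional in this strain, so it has no effect.
With repressor SovG bound, *wexB* is not transcribed.
So WexB is not produced.
No repressor is bound and JovP is active, so *jalF* is transcribed.
So JalF is produced and active.
Palatinose is present, so TemN is active.
No repressor is bound and TemN is active, so *dulF* is transcribed.
So DulF is produced and active.
Glyoxylate is absent, so QilV is active.
No repressor is bound and DulF and QilV are active, so *kosL* is transcribed.
So KosL is produced and active.
No repressor is bound and ZorZ and JalF and KosL are active, so *zorT* is transcribed.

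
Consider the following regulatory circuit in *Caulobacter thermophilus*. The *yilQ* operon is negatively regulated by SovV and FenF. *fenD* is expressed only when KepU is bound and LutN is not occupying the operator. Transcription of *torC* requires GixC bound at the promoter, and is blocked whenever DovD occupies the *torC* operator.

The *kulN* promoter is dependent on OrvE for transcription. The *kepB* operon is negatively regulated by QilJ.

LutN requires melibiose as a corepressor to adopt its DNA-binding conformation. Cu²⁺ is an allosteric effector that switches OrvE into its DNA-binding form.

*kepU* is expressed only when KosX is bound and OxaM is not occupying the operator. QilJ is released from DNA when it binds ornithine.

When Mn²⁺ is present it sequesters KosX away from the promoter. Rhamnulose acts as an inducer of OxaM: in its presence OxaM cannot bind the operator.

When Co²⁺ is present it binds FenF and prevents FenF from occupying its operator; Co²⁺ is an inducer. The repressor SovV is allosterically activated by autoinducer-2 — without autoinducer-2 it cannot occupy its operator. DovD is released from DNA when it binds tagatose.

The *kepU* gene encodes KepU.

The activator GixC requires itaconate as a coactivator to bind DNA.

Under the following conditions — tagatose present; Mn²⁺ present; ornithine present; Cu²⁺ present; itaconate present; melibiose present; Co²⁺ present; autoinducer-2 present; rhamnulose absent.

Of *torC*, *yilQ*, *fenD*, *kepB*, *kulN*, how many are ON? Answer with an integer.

3

Itaconate is present, so GixC is active.
Tagatose is present, so DovD is inactive.
No repressor is bound and GixC is active, so *torC* is transcribed.
→ *torC* is ON.
Autoinducer-2 is present, so SovV is active.
Co²⁺ is present, so FenF is inactive.
With repressor SovV bound, *yilQ* is not transcribed.
→ *yilQ* is OFF.
Melibiose is present, so LutN is active.
Rhamnulose is absent, so OxaM is active.
Mn²⁺ is present, so KosX is inactive.
With repressor OxaM bound, *kepU* is not transcribed.
So KepU is not produced.
With repressor LutN bound, *fenD* is not transcribed.
→ *fenD* is OFF.
Ornithine is present, so QilJ is inactive.
With no repressor bound, *kepB* is transcribed.
→ *kepB* is ON.
Cu²⁺ is present, so OrvE is active.
No repressor is bound and OrvE is active, so *kulN* is transcribed.
→ *kulN* is ON.
3 of the 5 genes are transcribed.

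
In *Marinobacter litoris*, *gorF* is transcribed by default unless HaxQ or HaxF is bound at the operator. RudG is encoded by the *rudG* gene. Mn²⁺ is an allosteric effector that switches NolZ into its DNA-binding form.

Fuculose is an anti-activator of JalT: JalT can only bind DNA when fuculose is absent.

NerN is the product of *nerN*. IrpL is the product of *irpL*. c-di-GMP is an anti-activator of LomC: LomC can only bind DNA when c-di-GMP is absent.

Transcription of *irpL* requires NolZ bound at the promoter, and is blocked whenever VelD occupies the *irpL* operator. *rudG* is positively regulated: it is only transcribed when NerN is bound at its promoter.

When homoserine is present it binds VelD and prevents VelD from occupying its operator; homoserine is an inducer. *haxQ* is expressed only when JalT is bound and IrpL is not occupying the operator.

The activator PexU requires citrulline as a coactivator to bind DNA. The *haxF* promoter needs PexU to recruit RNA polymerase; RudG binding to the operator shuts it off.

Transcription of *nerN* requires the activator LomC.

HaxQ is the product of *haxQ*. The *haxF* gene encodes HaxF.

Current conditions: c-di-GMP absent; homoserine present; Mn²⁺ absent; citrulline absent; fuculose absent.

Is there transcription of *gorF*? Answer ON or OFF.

Homoserine is present, so VelD is inactive.
Mn²⁺ is absent, so NolZ is inactive.
Required activator NolZ is absent, so *irpL* is not transcribed.
So IrpL is not produced.
Fuculose is absent, so JalT is active.
No repressor is bound and JalT is active, so *haxQ* is transcribed.
So HaxQ is produced and active.
Citrulline is absent, so PexU is inactive.
c-di-GMP is absent, so LomC is active.
No repressor is bound and LomC is active, so *nerN* is transcribed.
So NerN is produced and active.
No repressor is bound and NerN is active, so *rudG* is transcribed.
So RudG is produced and active.
With repressor RudG bound, *haxF* is not transcribed.
So HaxF is not produced.
With repressor HaxQ bound, *gorF* is not transcribed.

OFF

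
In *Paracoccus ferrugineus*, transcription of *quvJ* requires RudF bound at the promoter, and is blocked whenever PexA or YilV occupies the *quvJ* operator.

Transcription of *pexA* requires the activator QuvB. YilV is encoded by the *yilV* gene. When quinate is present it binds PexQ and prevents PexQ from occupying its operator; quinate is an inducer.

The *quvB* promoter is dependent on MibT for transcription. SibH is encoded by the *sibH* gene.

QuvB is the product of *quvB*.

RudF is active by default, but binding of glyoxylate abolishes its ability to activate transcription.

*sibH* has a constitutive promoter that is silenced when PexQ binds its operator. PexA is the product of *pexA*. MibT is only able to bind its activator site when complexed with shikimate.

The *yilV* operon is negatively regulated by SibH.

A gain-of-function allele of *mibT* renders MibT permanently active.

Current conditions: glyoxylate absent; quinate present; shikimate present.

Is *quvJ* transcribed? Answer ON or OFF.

MibT is constitutively active in this strain.
No repressor is bound and MibT is active, so *quvB* is transcribed.
So QuvB is produced and active.
No repressor is bound and QuvB is active, so *pexA* is transcribed.
So PexA is produced and active.
Glyoxylate is absent, so RudF is active.
Quinate is present, so PexQ is inactive.
With no repressor bound, *sibH* is transcribed.
So SibH is produced and active.
With repressor SibH bound, *yilV* is not transcribed.
So YilV is not produced.
With repressor PexA bound, *quvJ* is not transcribed.

OFF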